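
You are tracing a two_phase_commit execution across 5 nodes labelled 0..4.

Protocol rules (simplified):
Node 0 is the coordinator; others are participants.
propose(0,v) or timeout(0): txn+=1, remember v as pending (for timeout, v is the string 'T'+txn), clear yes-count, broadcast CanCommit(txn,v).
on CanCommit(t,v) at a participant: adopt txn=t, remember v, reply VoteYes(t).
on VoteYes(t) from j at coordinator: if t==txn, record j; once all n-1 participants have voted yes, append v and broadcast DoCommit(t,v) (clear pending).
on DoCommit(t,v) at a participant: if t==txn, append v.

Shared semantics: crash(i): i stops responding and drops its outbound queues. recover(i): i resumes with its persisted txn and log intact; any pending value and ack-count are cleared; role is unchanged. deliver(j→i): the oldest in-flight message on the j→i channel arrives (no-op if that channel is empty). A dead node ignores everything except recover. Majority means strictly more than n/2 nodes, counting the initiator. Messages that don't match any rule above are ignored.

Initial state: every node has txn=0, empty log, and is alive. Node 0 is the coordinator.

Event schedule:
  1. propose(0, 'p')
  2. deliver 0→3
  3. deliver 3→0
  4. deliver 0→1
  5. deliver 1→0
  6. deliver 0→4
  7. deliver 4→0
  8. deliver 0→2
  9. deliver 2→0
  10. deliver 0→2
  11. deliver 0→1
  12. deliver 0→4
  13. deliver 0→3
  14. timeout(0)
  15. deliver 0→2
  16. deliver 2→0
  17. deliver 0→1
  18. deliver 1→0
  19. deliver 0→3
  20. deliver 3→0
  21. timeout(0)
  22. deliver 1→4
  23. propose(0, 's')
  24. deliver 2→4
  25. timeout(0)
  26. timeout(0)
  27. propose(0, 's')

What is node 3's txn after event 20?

2

e1 propose(0,'p'): 0[coor,t=1,-]
e2 deliver 0→3: 3[part,t=1,-]
e3 deliver 3→0: ·
e4 deliver 0→1: 1[part,t=1,-]
e5 deliver 1→0: ·
e6 deliver 0→4: 4[part,t=1,-]
e7 deliver 4→0: ·
e8 deliver 0→2: 2[part,t=1,-]
e9 deliver 2→0: 0[coor,t=1,p]
e10 deliver 0→2: 2[part,t=1,p]
e11 deliver 0→1: 1[part,t=1,p]
e12 deliver 0→4: 4[part,t=1,p]
e13 deliver 0→3: 3[part,t=1,p]
e14 timeout(0): 0[coor,t=2,p]
e15 deliver 0→2: 2[part,t=2,p]
e16 deliver 2→0: ·
e17 deliver 0→1: 1[part,t=2,p]
e18 deliver 1→0: ·
e19 deliver 0→3: 3[part,t=2,p]
e20 deliver 3→0: ·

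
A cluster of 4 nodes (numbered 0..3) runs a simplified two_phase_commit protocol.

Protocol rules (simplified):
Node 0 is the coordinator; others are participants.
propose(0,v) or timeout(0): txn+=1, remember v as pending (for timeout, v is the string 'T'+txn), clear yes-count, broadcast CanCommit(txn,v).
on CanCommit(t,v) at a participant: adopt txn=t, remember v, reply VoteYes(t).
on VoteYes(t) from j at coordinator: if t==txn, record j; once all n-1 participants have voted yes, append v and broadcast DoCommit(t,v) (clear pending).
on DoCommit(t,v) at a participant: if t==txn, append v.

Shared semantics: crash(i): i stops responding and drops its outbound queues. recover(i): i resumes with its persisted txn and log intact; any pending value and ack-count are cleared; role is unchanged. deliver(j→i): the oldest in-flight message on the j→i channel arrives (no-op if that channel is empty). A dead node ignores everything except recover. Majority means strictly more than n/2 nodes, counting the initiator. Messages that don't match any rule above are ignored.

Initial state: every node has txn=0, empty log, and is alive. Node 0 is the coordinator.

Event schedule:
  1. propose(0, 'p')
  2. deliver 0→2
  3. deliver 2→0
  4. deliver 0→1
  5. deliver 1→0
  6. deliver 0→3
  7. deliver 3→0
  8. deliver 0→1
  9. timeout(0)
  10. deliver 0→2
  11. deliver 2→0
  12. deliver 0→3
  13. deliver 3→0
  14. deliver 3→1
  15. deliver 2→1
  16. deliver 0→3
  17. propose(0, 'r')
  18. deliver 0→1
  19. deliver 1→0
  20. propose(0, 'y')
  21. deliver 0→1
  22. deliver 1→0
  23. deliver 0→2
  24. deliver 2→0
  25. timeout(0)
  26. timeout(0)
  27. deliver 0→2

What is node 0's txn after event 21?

1. propose(0,'p'):  <0:coor t1 ->
2. deliver 0→2:  <2:part t1 ->
3. deliver 2→0:  nop
4. deliver 0→1:  <1:part t1 ->
5. deliver 1→0:  nop
6. deliver 0→3:  <3:part t1 ->
7. deliver 3→0:  <0:coor t1 p>
8. deliver 0→1:  <1:part t1 p>
9. timeout(0):  <0:coor t2 p>
10. deliver 0→2:  <2:part t1 p>
11. deliver 2→0:  nop
12. deliver 0→3:  <3:part t1 p>
13. deliver 3→0:  nop
14. deliver 3→1:  nop
15. deliver 2→1:  nop
16. deliver 0→3:  <3:part t2 p>
17. propose(0,'r'):  <0:coor t3 p>
18. deliver 0→1:  <1:part t2 p>
19. deliver 1→0:  nop
20. propose(0,'y'):  <0:coor t4 p>
21. deliver 0→1:  <1:part t3 p>

4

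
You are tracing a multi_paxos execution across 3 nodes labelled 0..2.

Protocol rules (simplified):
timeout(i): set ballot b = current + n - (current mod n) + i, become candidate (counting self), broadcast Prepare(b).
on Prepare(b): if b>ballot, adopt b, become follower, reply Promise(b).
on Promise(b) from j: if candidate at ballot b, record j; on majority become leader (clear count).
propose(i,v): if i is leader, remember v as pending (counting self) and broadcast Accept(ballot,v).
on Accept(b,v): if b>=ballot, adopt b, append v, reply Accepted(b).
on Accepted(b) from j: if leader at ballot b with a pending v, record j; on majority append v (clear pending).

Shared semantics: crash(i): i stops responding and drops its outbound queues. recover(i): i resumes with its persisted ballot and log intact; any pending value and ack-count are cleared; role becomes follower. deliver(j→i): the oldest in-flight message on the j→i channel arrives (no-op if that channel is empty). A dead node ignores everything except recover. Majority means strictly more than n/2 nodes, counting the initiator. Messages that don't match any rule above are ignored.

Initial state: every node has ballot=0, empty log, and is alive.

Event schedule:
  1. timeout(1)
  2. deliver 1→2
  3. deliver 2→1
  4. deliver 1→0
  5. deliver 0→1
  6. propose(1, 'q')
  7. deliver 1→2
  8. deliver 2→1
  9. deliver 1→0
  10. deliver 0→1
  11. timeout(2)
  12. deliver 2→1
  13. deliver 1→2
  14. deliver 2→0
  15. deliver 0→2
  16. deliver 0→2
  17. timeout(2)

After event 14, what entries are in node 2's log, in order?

q

1. timeout(1):  <1:cand b4 ->
2. deliver 1→2:  <2:foll b4 ->
3. deliver 2→1:  <1:lead b4 ->
4. deliver 1→0:  <0:foll b4 ->
5. deliver 0→1:  nop
6. propose(1,'q'):  nop
7. deliver 1→2:  <2:foll b4 q>
8. deliver 2→1:  <1:lead b4 q>
9. deliver 1→0:  <0:foll b4 q>
10. deliver 0→1:  nop
11. timeout(2):  <2:cand b8 q>
12. deliver 2→1:  <1:foll b8 q>
13. deliver 1→2:  <2:lead b8 q>
14. deliver 2→0:  <0:foll b8 q>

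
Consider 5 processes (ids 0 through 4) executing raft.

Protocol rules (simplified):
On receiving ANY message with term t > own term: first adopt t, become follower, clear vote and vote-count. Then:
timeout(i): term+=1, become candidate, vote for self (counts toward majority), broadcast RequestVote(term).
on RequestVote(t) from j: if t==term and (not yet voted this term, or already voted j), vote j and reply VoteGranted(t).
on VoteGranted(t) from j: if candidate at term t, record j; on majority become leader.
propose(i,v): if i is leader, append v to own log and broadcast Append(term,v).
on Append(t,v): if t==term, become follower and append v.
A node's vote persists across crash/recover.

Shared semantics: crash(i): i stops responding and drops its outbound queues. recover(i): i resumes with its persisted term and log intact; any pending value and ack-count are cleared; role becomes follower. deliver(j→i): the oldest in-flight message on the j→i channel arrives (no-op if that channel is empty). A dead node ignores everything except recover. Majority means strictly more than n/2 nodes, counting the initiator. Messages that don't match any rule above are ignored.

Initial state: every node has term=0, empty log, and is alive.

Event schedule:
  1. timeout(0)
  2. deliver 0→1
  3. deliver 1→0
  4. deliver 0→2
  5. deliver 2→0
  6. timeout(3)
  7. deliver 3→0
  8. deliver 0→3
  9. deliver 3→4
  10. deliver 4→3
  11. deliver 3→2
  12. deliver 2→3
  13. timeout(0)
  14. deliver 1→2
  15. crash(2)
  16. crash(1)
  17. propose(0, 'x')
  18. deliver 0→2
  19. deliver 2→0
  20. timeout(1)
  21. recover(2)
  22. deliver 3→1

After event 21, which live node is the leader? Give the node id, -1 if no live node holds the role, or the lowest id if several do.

after 1 — timeout(0): n0:cand/t1/[-]
after 2 — deliver 0→1: n1:foll/t1/[-]
after 3 — deliver 1→0: ·
after 4 — deliver 0→2: n2:foll/t1/[-]
after 5 — deliver 2→0: n0:lead/t1/[-]
after 6 — timeout(3): n3:cand/t1/[-]
after 7 — deliver 3→0: ·
after 8 — deliver 0→3: ·
after 9 — deliver 3→4: n4:foll/t1/[-]
after 10 — deliver 4→3: ·
after 11 — deliver 3→2: ·
after 12 — deliver 2→3: ·
after 13 — timeout(0): n0:cand/t2/[-]
after 14 — deliver 1→2: ·
after 15 — crash(2): n2:✗foll/t1/[-]
after 16 — crash(1): n1:✗foll/t1/[-]
after 17 — propose(0,'x'): ·
after 18 — deliver 0→2: ·
after 19 — deliver 2→0: ·
after 20 — timeout(1): ·
after 21 — recover(2): n2:foll/t1/[-]

-1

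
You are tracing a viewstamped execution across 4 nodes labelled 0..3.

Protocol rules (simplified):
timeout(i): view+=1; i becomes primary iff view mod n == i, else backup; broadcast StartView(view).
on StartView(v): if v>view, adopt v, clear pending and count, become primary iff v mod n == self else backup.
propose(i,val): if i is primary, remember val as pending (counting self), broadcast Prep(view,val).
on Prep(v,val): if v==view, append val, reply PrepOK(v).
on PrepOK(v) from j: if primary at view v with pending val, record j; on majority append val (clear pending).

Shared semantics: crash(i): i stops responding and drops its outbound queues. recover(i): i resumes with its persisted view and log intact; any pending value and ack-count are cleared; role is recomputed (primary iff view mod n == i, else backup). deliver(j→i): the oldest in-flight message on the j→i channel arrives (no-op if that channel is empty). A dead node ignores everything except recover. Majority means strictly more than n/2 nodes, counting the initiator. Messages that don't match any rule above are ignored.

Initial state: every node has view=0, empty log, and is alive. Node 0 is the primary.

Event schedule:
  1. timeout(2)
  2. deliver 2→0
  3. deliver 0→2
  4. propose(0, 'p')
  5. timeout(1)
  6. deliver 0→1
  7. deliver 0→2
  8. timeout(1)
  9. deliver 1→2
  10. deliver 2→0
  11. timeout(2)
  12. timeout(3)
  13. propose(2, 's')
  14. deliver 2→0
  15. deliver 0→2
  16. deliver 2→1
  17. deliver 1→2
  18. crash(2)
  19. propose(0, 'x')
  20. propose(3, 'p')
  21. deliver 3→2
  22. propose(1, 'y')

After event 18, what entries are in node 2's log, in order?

empty

e1 timeout(2): 2[back,v=1,-]
e2 deliver 2→0: 0[back,v=1,-]
e3 deliver 0→2: ·
e4 propose(0,'p'): ·
e5 timeout(1): 1[prim,v=1,-]
e6 deliver 0→1: ·
e7 deliver 0→2: ·
e8 timeout(1): 1[back,v=2,-]
e9 deliver 1→2: ·
e10 deliver 2→0: ·
e11 timeout(2): 2[prim,v=2,-]
e12 timeout(3): 3[back,v=1,-]
e13 propose(2,'s'): ·
e14 deliver 2→0: 0[back,v=2,-]
e15 deliver 0→2: ·
e16 deliver 2→1: ·
e17 deliver 1→2: ·
e18 crash(2): 2[✗prim,v=2,-]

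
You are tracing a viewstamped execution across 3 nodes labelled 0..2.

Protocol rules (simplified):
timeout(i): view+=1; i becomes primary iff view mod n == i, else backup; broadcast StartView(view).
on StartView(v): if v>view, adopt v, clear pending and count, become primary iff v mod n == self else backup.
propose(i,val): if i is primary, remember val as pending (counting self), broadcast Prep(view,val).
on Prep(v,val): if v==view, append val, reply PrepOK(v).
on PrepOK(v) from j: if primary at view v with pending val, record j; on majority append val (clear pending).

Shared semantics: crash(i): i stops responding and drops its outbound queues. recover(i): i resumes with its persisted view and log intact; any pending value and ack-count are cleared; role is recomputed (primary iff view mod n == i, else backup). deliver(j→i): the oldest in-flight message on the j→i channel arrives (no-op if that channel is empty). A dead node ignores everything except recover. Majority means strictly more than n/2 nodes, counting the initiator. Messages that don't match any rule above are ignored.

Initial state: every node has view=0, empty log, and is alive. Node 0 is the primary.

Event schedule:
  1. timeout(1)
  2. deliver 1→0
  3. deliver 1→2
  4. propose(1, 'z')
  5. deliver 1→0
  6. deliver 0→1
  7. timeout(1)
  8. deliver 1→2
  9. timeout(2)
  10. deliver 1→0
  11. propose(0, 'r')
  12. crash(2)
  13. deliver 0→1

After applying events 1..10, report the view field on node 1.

1. timeout(1):  <1:prim v1 ->
2. deliver 1→0:  <0:back v1 ->
3. deliver 1→2:  <2:back v1 ->
4. propose(1,'z'):  nop
5. deliver 1→0:  <0:back v1 z>
6. deliver 0→1:  <1:prim v1 z>
7. timeout(1):  <1:back v2 z>
8. deliver 1→2:  <2:back v1 z>
9. timeout(2):  <2:prim v2 z>
10. deliver 1→0:  <0:back v2 z>

2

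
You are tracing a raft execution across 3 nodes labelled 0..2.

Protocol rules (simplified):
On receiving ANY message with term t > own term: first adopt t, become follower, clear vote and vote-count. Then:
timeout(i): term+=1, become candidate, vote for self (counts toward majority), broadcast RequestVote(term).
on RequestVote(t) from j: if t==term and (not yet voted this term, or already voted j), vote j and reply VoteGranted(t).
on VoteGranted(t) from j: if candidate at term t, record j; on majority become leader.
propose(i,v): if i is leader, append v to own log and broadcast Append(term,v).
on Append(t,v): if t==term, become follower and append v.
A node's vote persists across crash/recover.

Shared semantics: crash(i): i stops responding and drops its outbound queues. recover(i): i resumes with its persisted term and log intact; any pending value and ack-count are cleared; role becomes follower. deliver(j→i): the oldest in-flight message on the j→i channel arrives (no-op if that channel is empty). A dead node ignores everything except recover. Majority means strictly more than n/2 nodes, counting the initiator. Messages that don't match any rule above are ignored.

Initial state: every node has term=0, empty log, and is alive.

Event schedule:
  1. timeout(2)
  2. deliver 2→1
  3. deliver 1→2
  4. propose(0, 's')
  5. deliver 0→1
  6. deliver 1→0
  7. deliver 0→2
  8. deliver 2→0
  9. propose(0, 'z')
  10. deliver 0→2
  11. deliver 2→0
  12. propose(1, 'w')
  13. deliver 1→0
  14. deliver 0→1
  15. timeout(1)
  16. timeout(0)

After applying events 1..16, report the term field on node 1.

2

after 1 — timeout(2): n2:cand/t1/[-]
after 2 — deliver 2→1: n1:foll/t1/[-]
after 3 — deliver 1→2: n2:lead/t1/[-]
after 4 — propose(0,'s'): ·
after 5 — deliver 0→1: ·
after 6 — deliver 1→0: ·
after 7 — deliver 0→2: ·
after 8 — deliver 2→0: n0:foll/t1/[-]
after 9 — propose(0,'z'): ·
after 10 — deliver 0→2: ·
after 11 — deliver 2→0: ·
after 12 — propose(1,'w'): ·
after 13 — deliver 1→0: ·
after 14 — deliver 0→1: ·
after 15 — timeout(1): n1:cand/t2/[-]
after 16 — timeout(0): n0:cand/t2/[-]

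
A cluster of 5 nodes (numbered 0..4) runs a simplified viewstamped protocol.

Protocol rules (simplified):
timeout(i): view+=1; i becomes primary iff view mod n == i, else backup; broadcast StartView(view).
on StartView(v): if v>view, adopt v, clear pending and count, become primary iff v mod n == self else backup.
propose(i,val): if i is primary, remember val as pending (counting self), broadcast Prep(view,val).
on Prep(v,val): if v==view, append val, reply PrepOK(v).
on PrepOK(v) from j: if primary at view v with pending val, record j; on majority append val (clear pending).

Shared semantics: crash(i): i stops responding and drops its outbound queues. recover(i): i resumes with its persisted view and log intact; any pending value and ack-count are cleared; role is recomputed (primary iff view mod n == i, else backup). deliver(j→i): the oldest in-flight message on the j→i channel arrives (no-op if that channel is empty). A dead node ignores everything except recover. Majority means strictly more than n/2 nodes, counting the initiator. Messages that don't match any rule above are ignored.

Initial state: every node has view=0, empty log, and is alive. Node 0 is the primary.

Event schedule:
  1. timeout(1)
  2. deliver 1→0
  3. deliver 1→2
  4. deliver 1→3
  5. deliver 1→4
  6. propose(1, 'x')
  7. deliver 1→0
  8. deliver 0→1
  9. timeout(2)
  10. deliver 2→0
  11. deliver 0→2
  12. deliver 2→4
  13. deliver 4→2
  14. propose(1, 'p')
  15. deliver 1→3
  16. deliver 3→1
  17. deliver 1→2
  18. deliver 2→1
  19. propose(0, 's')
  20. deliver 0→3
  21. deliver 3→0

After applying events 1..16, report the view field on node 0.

1. timeout(1):  <1:prim v1 ->
2. deliver 1→0:  <0:back v1 ->
3. deliver 1→2:  <2:back v1 ->
4. deliver 1→3:  <3:back v1 ->
5. deliver 1→4:  <4:back v1 ->
6. propose(1,'x'):  nop
7. deliver 1→0:  <0:back v1 x>
8. deliver 0→1:  nop
9. timeout(2):  <2:prim v2 ->
10. deliver 2→0:  <0:back v2 x>
11. deliver 0→2:  nop
12. deliver 2→4:  <4:back v2 ->
13. deliver 4→2:  nop
14. propose(1,'p'):  nop
15. deliver 1→3:  <3:back v1 x>
16. deliver 3→1:  nop

2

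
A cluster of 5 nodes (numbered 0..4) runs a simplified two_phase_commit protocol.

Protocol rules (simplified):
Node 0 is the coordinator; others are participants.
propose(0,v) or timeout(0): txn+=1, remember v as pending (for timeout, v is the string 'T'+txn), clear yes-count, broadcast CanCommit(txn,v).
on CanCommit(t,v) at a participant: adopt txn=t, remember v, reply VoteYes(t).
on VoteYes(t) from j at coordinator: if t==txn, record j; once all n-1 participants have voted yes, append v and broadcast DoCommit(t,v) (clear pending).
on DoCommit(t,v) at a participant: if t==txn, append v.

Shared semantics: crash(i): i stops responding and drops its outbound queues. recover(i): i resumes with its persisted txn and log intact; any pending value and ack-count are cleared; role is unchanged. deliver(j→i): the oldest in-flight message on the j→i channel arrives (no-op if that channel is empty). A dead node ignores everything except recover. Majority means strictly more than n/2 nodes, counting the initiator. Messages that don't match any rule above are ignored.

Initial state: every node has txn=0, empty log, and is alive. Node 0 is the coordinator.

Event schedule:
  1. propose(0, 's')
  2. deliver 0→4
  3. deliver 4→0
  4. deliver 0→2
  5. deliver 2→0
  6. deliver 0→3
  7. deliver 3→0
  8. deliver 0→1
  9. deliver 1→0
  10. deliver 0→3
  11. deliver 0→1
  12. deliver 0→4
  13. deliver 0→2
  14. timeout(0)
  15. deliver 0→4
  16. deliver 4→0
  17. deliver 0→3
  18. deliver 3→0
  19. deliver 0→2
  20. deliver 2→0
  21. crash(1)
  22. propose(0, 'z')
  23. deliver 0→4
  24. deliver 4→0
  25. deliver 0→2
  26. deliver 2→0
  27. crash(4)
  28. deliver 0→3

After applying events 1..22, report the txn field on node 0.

3

step 1 propose(0,'s'): 0={coor,t=1,log=-}
step 2 deliver 0→4: 4={part,t=1,log=-}
step 3 deliver 4→0: —
step 4 deliver 0→2: 2={part,t=1,log=-}
step 5 deliver 2→0: —
step 6 deliver 0→3: 3={part,t=1,log=-}
step 7 deliver 3→0: —
step 8 deliver 0→1: 1={part,t=1,log=-}
step 9 deliver 1→0: 0={coor,t=1,log=s}
step 10 deliver 0→3: 3={part,t=1,log=s}
step 11 deliver 0→1: 1={part,t=1,log=s}
step 12 deliver 0→4: 4={part,t=1,log=s}
step 13 deliver 0→2: 2={part,t=1,log=s}
step 14 timeout(0): 0={coor,t=2,log=s}
step 15 deliver 0→4: 4={part,t=2,log=s}
step 16 deliver 4→0: —
step 17 deliver 0→3: 3={part,t=2,log=s}
step 18 deliver 3→0: —
step 19 deliver 0→2: 2={part,t=2,log=s}
step 20 deliver 2→0: —
step 21 crash(1): 1={✗part,t=1,log=s}
step 22 propose(0,'z'): 0={coor,t=3,log=s}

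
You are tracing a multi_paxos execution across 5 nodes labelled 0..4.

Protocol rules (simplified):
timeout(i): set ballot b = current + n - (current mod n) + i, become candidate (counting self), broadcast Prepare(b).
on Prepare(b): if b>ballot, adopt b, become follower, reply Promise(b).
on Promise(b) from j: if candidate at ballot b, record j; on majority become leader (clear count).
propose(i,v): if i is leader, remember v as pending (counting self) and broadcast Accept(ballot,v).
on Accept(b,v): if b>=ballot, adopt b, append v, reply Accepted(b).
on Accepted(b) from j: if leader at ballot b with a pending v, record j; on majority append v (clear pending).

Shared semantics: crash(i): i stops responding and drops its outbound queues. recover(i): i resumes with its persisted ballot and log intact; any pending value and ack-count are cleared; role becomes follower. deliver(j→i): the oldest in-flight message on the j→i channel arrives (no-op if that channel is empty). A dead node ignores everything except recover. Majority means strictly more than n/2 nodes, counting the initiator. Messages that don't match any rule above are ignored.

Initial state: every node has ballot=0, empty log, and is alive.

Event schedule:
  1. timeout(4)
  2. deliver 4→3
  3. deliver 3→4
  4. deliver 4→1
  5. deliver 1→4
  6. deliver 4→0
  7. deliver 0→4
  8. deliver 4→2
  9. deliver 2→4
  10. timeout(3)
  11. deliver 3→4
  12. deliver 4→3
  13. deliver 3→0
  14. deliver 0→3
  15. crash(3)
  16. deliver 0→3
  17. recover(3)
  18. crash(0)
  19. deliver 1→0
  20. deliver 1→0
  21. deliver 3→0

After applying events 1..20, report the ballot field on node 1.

9

after 1 — timeout(4): n4:cand/b9/[-]
after 2 — deliver 4→3: n3:foll/b9/[-]
after 3 — deliver 3→4: ·
after 4 — deliver 4→1: n1:foll/b9/[-]
after 5 — deliver 1→4: n4:lead/b9/[-]
after 6 — deliver 4→0: n0:foll/b9/[-]
after 7 — deliver 0→4: ·
after 8 — deliver 4→2: n2:foll/b9/[-]
after 9 — deliver 2→4: ·
after 10 — timeout(3): n3:cand/b13/[-]
after 11 — deliver 3→4: n4:foll/b13/[-]
after 12 — deliver 4→3: ·
after 13 — deliver 3→0: n0:foll/b13/[-]
after 14 — deliver 0→3: n3:lead/b13/[-]
after 15 — crash(3): n3:✗lead/b13/[-]
after 16 — deliver 0→3: ·
after 17 — recover(3): n3:foll/b13/[-]
after 18 — crash(0): n0:✗foll/b13/[-]
after 19 — deliver 1→0: ·
after 20 — deliver 1→0: ·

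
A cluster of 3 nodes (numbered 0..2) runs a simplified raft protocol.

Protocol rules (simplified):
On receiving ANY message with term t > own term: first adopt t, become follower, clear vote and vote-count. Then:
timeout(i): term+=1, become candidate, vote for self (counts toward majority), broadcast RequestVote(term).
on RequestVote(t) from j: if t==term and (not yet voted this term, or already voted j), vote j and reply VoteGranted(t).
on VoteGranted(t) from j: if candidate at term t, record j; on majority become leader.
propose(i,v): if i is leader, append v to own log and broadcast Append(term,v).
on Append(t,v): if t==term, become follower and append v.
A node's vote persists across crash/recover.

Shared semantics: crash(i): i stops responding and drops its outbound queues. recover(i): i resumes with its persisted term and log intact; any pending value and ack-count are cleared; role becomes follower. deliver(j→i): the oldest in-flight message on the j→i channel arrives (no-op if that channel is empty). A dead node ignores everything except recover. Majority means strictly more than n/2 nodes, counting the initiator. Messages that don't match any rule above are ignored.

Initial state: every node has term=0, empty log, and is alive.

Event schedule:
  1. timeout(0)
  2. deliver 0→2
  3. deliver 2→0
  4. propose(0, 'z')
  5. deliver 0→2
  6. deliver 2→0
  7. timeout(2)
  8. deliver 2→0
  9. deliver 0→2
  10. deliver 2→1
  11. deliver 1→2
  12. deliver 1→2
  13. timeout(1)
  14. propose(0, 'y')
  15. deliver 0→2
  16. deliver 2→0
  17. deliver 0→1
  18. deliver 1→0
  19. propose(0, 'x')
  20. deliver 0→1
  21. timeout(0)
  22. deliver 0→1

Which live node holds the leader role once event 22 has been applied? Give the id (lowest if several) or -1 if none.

1. timeout(0):  <0:cand t1 ->
2. deliver 0→2:  <2:foll t1 ->
3. deliver 2→0:  <0:lead t1 ->
4. propose(0,'z'):  <0:lead t1 z>
5. deliver 0→2:  <2:foll t1 z>
6. deliver 2→0:  nop
7. timeout(2):  <2:cand t2 z>
8. deliver 2→0:  <0:foll t2 z>
9. deliver 0→2:  <2:lead t2 z>
10. deliver 2→1:  <1:foll t2 ->
11. deliver 1→2:  nop
12. deliver 1→2:  nop
13. timeout(1):  <1:cand t3 ->
14. propose(0,'y'):  nop
15. deliver 0→2:  nop
16. deliver 2→0:  nop
17. deliver 0→1:  nop
18. deliver 1→0:  <0:foll t3 z>
19. propose(0,'x'):  nop
20. deliver 0→1:  nop
21. timeout(0):  <0:cand t4 z>
22. deliver 0→1:  <1:lead t3 ->

1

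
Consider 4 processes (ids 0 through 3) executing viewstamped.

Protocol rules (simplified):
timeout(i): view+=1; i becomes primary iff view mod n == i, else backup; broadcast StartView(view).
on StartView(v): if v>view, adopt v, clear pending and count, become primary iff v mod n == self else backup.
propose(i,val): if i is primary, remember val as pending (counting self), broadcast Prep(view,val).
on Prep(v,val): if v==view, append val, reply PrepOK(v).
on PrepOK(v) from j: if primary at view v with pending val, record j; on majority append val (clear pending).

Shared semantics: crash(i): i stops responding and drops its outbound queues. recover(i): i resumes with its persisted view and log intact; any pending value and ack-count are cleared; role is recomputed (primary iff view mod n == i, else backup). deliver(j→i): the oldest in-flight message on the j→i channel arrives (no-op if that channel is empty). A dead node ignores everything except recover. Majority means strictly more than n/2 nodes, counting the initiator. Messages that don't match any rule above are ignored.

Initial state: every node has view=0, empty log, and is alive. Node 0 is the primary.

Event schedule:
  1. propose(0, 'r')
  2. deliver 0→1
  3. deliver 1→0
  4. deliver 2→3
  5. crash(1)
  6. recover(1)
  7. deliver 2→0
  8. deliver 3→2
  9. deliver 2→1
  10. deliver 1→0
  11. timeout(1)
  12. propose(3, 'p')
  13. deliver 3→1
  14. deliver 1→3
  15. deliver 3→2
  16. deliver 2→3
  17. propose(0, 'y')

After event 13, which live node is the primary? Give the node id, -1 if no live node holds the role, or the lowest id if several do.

e1 propose(0,'r'): ·
e2 deliver 0→1: 1[back,v=0,r]
e3 deliver 1→0: ·
e4 deliver 2→3: ·
e5 crash(1): 1[✗back,v=0,r]
e6 recover(1): 1[back,v=0,r]
e7 deliver 2→0: ·
e8 deliver 3→2: ·
e9 deliver 2→1: ·
e10 deliver 1→0: ·
e11 timeout(1): 1[prim,v=1,r]
e12 propose(3,'p'): ·
e13 deliver 3→1: ·

0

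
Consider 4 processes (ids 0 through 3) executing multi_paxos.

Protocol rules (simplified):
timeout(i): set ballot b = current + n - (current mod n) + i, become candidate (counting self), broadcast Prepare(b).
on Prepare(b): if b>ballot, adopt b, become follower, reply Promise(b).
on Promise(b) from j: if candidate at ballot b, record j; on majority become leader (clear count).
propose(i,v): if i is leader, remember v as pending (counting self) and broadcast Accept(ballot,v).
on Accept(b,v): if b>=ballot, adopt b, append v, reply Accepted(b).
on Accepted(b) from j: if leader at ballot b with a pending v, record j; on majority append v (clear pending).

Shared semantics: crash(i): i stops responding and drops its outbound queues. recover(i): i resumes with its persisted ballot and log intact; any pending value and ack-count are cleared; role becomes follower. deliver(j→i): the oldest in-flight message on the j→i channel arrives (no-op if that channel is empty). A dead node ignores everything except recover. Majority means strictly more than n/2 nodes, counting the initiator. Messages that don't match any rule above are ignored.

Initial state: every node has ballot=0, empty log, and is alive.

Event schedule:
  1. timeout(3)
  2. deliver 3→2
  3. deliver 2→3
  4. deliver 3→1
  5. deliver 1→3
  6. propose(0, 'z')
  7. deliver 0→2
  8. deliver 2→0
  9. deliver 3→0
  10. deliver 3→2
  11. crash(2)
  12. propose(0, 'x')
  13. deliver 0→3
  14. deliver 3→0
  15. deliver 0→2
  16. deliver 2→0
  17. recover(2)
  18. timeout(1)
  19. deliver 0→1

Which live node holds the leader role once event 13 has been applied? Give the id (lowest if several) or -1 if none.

3

step 1 timeout(3): 3={cand,b=7,log=-}
step 2 deliver 3→2: 2={foll,b=7,log=-}
step 3 deliver 2→3: —
step 4 deliver 3→1: 1={foll,b=7,log=-}
step 5 deliver 1→3: 3={lead,b=7,log=-}
step 6 propose(0,'z'): —
step 7 deliver 0→2: —
step 8 deliver 2→0: —
step 9 deliver 3→0: 0={foll,b=7,log=-}
step 10 deliver 3→2: —
step 11 crash(2): 2={✗foll,b=7,log=-}
step 12 propose(0,'x'): —
step 13 deliver 0→3: —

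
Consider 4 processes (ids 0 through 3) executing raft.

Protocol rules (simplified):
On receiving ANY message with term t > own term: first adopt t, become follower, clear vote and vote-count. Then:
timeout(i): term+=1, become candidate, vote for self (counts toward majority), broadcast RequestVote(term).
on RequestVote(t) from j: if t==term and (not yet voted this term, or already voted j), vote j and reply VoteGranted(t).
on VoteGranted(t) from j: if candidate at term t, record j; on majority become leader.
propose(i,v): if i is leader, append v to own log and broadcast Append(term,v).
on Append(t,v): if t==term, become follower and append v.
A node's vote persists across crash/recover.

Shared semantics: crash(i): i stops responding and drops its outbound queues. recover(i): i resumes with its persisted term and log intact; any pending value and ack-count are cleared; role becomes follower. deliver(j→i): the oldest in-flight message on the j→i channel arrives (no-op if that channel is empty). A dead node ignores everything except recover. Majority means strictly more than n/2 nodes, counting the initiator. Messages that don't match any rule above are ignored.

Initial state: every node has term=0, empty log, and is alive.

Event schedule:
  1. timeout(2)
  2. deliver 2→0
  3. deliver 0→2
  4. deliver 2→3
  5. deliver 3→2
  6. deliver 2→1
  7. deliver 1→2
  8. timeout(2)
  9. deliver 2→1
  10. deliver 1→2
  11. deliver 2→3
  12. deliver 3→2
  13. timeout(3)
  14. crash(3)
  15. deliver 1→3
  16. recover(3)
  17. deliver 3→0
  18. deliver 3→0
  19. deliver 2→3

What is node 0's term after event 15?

after 1 — timeout(2): n2:cand/t1/[-]
after 2 — deliver 2→0: n0:foll/t1/[-]
after 3 — deliver 0→2: ·
after 4 — deliver 2→3: n3:foll/t1/[-]
after 5 — deliver 3→2: n2:lead/t1/[-]
after 6 — deliver 2→1: n1:foll/t1/[-]
after 7 — deliver 1→2: ·
after 8 — timeout(2): n2:cand/t2/[-]
after 9 — deliver 2→1: n1:foll/t2/[-]
after 10 — deliver 1→2: ·
after 11 — deliver 2→3: n3:foll/t2/[-]
after 12 — deliver 3→2: n2:lead/t2/[-]
after 13 — timeout(3): n3:cand/t3/[-]
after 14 — crash(3): n3:✗cand/t3/[-]
after 15 — deliver 1→3: ·

1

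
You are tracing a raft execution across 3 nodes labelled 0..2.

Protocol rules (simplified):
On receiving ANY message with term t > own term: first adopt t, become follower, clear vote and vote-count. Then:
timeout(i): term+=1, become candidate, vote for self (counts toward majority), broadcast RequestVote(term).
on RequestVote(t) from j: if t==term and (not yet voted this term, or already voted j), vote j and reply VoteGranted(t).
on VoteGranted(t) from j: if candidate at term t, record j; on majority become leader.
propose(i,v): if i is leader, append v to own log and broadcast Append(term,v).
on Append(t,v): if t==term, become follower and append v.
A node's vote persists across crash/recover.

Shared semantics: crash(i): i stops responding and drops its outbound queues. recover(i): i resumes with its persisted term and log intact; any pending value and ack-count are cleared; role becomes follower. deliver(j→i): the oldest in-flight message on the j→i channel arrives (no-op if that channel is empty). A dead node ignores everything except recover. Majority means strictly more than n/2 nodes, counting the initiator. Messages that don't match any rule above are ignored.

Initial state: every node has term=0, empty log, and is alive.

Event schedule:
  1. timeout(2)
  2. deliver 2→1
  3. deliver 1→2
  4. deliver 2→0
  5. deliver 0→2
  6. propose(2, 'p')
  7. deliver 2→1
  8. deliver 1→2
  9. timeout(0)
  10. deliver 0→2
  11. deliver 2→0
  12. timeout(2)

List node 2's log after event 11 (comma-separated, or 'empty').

1. timeout(2):  <2:cand t1 ->
2. deliver 2→1:  <1:foll t1 ->
3. deliver 1→2:  <2:lead t1 ->
4. deliver 2→0:  <0:foll t1 ->
5. deliver 0→2:  nop
6. propose(2,'p'):  <2:lead t1 p>
7. deliver 2→1:  <1:foll t1 p>
8. deliver 1→2:  nop
9. timeout(0):  <0:cand t2 ->
10. deliver 0→2:  <2:foll t2 p>
11. deliver 2→0:  nop

p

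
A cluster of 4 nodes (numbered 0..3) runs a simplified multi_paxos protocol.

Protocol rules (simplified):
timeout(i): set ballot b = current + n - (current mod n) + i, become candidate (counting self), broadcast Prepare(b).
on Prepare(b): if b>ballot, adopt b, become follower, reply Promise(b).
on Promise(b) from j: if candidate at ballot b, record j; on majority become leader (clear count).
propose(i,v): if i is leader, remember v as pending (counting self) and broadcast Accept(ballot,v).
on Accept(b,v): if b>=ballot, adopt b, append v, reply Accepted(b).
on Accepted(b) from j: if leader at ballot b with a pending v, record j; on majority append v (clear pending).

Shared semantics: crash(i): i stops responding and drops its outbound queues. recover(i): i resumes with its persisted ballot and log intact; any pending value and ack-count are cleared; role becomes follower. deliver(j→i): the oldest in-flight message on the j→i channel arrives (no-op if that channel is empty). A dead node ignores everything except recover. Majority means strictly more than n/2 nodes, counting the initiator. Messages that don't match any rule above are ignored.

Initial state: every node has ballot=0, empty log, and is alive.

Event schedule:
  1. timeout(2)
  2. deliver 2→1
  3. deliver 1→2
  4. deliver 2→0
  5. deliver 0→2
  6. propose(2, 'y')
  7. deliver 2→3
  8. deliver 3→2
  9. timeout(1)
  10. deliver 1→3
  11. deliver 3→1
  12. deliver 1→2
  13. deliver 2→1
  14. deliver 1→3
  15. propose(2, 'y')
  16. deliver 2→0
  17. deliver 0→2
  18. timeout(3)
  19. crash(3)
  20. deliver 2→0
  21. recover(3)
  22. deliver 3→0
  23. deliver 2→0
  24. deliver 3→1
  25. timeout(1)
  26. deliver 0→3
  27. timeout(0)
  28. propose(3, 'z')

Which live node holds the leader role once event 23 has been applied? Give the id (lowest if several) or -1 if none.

step 1 timeout(2): 2={cand,b=6,log=-}
step 2 deliver 2→1: 1={foll,b=6,log=-}
step 3 deliver 1→2: —
step 4 deliver 2→0: 0={foll,b=6,log=-}
step 5 deliver 0→2: 2={lead,b=6,log=-}
step 6 propose(2,'y'): —
step 7 deliver 2→3: 3={foll,b=6,log=-}
step 8 deliver 3→2: —
step 9 timeout(1): 1={cand,b=9,log=-}
step 10 deliver 1→3: 3={foll,b=9,log=-}
step 11 deliver 3→1: —
step 12 deliver 1→2: 2={foll,b=9,log=-}
step 13 deliver 2→1: —
step 14 deliver 1→3: —
step 15 propose(2,'y'): —
step 16 deliver 2→0: 0={foll,b=6,log=y}
step 17 deliver 0→2: —
step 18 timeout(3): 3={cand,b=15,log=-}
step 19 crash(3): 3={✗cand,b=15,log=-}
step 20 deliver 2→0: —
step 21 recover(3): 3={foll,b=15,log=-}
step 22 deliver 3→0: —
step 23 deliver 2→0: —

-1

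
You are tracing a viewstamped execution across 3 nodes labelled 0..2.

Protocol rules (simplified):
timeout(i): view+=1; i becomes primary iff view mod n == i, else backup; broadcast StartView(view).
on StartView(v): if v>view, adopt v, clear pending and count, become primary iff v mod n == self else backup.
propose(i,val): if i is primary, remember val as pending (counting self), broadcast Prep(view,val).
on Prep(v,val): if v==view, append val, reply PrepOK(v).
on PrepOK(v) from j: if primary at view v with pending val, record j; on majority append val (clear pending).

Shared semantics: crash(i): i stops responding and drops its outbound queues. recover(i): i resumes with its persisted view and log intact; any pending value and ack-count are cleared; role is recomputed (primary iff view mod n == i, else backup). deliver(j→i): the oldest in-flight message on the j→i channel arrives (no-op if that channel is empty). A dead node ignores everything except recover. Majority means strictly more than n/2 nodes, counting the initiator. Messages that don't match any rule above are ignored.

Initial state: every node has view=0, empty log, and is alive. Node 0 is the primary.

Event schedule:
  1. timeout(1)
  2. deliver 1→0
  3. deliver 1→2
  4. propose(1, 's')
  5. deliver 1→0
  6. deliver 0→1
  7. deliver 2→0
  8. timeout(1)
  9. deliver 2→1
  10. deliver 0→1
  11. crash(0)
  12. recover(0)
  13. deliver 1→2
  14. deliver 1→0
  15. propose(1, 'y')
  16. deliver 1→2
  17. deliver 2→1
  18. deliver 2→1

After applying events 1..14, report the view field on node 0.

e1 timeout(1): 1[prim,v=1,-]
e2 deliver 1→0: 0[back,v=1,-]
e3 deliver 1→2: 2[back,v=1,-]
e4 propose(1,'s'): ·
e5 deliver 1→0: 0[back,v=1,s]
e6 deliver 0→1: 1[prim,v=1,s]
e7 deliver 2→0: ·
e8 timeout(1): 1[back,v=2,s]
e9 deliver 2→1: ·
e10 deliver 0→1: ·
e11 crash(0): 0[✗back,v=1,s]
e12 recover(0): 0[back,v=1,s]
e13 deliver 1→2: 2[back,v=1,s]
e14 deliver 1→0: 0[back,v=2,s]

2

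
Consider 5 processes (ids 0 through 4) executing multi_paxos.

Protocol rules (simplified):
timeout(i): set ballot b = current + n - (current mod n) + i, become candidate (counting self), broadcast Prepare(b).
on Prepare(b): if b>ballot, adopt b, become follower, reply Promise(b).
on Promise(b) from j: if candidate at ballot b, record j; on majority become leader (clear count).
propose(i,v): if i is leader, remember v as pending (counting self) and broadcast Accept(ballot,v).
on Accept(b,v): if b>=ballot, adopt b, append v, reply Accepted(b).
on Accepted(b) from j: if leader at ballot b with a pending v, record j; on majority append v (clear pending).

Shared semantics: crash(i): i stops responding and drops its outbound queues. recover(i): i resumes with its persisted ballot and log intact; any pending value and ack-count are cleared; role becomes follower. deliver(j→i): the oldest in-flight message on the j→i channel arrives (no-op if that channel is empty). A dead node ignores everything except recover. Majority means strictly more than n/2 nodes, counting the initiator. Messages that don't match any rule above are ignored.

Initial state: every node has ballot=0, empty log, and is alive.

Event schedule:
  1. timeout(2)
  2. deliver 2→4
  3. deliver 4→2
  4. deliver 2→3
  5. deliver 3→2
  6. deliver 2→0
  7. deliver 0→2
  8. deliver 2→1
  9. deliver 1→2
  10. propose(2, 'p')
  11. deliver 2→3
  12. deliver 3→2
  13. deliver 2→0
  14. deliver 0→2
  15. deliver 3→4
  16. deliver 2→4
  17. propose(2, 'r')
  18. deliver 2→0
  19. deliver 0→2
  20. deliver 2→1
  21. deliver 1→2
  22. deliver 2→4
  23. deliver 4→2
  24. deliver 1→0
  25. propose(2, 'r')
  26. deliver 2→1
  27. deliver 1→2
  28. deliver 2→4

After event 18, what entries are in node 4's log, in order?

p

e1 timeout(2): 2[cand,b=7,-]
e2 deliver 2→4: 4[foll,b=7,-]
e3 deliver 4→2: ·
e4 deliver 2→3: 3[foll,b=7,-]
e5 deliver 3→2: 2[lead,b=7,-]
e6 deliver 2→0: 0[foll,b=7,-]
e7 deliver 0→2: ·
e8 deliver 2→1: 1[foll,b=7,-]
e9 deliver 1→2: ·
e10 propose(2,'p'): ·
e11 deliver 2→3: 3[foll,b=7,p]
e12 deliver 3→2: ·
e13 deliver 2→0: 0[foll,b=7,p]
e14 deliver 0→2: 2[lead,b=7,p]
e15 deliver 3→4: ·
e16 deliver 2→4: 4[foll,b=7,p]
e17 propose(2,'r'): ·
e18 deliver 2→0: 0[foll,b=7,p,r]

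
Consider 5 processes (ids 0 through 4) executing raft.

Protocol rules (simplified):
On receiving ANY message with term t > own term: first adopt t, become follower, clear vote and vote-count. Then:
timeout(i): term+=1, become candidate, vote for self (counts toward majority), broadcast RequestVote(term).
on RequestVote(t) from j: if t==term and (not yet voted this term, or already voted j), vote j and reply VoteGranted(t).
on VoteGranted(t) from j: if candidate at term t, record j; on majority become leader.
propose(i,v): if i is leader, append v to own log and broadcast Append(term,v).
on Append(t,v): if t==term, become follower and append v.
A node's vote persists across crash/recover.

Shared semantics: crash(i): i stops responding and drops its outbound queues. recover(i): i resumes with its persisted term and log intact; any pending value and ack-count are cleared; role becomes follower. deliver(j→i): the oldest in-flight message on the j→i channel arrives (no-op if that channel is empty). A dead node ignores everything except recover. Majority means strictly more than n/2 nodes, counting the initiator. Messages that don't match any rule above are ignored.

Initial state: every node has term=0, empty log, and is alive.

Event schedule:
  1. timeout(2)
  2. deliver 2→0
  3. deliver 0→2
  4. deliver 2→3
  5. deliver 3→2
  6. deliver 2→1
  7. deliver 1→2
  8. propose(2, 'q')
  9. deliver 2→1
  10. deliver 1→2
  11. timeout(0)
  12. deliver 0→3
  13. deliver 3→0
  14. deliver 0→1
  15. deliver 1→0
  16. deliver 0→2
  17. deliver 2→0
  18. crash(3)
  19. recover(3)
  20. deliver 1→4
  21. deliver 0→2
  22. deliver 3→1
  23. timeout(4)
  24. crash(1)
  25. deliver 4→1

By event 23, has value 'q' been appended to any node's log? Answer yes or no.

[1] timeout(2) → N2(cand t1 [-])
[2] deliver 2→0 → N0(foll t1 [-])
[3] deliver 0→2 → ∅
[4] deliver 2→3 → N3(foll t1 [-])
[5] deliver 3→2 → N2(lead t1 [-])
[6] deliver 2→1 → N1(foll t1 [-])
[7] deliver 1→2 → ∅
[8] propose(2,'q') → N2(lead t1 [q])
[9] deliver 2→1 → N1(foll t1 [q])
[10] deliver 1→2 → ∅
[11] timeout(0) → N0(cand t2 [-])
[12] deliver 0→3 → N3(foll t2 [-])
[13] deliver 3→0 → ∅
[14] deliver 0→1 → N1(foll t2 [q])
[15] deliver 1→0 → N0(lead t2 [-])
[16] deliver 0→2 → N2(foll t2 [q])
[17] deliver 2→0 → ∅
[18] crash(3) → N3(✗foll t2 [-])
[19] recover(3) → N3(foll t2 [-])
[20] deliver 1→4 → ∅
[21] deliver 0→2 → ∅
[22] deliver 3→1 → ∅
[23] timeout(4) → N4(cand t1 [-])

yes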